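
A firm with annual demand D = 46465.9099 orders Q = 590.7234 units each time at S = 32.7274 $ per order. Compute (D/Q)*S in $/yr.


Number of orders = D/Q = 78.6593
Cost = 78.6593 * 32.7274 = 2574.3155

2574.3155 $/yr


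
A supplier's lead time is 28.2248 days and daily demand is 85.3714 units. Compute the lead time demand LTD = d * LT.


LTD = 85.3714 * 28.2248 = 2409.5907

2409.5907 units


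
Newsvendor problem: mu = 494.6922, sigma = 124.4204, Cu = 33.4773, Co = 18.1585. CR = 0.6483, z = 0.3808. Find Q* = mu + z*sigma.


CR = Cu/(Cu+Co) = 33.4773/(33.4773+18.1585) = 0.6483
z = 0.3808
Q* = 494.6922 + 0.3808 * 124.4204 = 542.0715

542.0715 units


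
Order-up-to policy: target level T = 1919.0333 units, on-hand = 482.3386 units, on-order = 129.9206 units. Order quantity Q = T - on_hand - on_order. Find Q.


Inventory position = OH + OO = 482.3386 + 129.9206 = 612.2592
Q = 1919.0333 - 612.2592 = 1306.7741

1306.7741 units


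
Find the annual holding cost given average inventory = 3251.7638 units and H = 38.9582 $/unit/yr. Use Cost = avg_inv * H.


Cost = 3251.7638 * 38.9582 = 126682.8645

126682.8645 $/yr


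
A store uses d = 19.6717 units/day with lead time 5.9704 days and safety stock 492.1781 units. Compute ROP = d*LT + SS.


d*LT = 19.6717 * 5.9704 = 117.4479
ROP = 117.4479 + 492.1781 = 609.6260

609.6260 units


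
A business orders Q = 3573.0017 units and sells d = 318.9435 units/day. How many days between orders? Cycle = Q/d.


Cycle = 3573.0017 / 318.9435 = 11.2026

11.2026 days


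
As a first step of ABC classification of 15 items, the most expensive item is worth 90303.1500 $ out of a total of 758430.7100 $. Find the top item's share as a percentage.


Top item = 90303.1500
Total = 758430.7100
Percentage = 90303.1500 / 758430.7100 * 100 = 11.9066

11.9066%


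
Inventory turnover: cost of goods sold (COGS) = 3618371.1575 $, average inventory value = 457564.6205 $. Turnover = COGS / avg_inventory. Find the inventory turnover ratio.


Turnover = 3618371.1575 / 457564.6205 = 7.9079

7.9079


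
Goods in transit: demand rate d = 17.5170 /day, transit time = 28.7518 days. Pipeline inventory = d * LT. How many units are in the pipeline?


Pipeline = 17.5170 * 28.7518 = 503.6453

503.6453 units


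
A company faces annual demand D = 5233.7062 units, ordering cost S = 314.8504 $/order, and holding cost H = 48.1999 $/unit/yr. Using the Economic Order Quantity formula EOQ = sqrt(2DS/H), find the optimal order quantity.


2*D*S = 2 * 5233.7062 * 314.8504 = 3295668.9811
2*D*S/H = 68375.0170
EOQ = sqrt(68375.0170) = 261.4862

261.4862 units


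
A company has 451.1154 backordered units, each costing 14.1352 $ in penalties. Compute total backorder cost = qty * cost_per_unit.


Total = 451.1154 * 14.1352 = 6376.6064

6376.6064 $


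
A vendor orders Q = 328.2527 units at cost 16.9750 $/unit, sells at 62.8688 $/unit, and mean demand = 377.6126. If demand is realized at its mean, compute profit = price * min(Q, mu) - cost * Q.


Sales at mu = min(328.2527, 377.6126) = 328.2527
Revenue = 62.8688 * 328.2527 = 20636.8533
Total cost = 16.9750 * 328.2527 = 5572.0896
Profit = 20636.8533 - 5572.0896 = 15064.7638

15064.7638 $


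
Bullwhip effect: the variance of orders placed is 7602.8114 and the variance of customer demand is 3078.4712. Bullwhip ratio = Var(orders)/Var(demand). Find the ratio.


BW = 7602.8114 / 3078.4712 = 2.4697

2.4697


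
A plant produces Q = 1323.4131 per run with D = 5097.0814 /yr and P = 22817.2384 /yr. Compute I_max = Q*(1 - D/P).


D/P = 0.2234
1 - D/P = 0.7766
I_max = 1323.4131 * 0.7766 = 1027.7794

1027.7794 units


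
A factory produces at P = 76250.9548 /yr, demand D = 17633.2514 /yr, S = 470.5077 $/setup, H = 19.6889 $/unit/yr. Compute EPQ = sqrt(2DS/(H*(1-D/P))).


1 - D/P = 1 - 0.2313 = 0.7687
H*(1-D/P) = 15.1358
2DS = 16593161.1195
EPQ = sqrt(1096286.7474) = 1047.0371

1047.0371 units


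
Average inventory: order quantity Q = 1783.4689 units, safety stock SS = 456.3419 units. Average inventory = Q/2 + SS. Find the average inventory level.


Q/2 = 891.7345
Avg = 891.7345 + 456.3419 = 1348.0764

1348.0764 units


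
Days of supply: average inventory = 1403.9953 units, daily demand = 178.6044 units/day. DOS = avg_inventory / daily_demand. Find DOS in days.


DOS = 1403.9953 / 178.6044 = 7.8609

7.8609 days


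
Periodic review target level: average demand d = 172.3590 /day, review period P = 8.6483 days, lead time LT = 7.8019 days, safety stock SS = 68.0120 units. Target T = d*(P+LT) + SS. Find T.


P + LT = 16.4502
d*(P+LT) = 172.3590 * 16.4502 = 2835.3400
T = 2835.3400 + 68.0120 = 2903.3520

2903.3520 units


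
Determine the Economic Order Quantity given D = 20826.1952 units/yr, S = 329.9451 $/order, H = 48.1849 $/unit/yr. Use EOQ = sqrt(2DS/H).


2*D*S = 2 * 20826.1952 * 329.9451 = 13743002.1158
2*D*S/H = 285213.8765
EOQ = sqrt(285213.8765) = 534.0542

534.0542 units


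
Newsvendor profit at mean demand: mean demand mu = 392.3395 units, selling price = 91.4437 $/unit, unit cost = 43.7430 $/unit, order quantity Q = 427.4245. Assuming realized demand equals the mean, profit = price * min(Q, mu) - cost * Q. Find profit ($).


Sales at mu = min(427.4245, 392.3395) = 392.3395
Revenue = 91.4437 * 392.3395 = 35876.9755
Total cost = 43.7430 * 427.4245 = 18696.8299
Profit = 35876.9755 - 18696.8299 = 17180.1456

17180.1456 $


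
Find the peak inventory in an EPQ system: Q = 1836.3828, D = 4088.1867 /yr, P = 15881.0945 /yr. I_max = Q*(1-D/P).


D/P = 0.2574
1 - D/P = 0.7426
I_max = 1836.3828 * 0.7426 = 1363.6524

1363.6524 units


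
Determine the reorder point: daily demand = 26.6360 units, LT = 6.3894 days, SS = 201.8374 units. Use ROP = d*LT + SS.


d*LT = 26.6360 * 6.3894 = 170.1881
ROP = 170.1881 + 201.8374 = 372.0255

372.0255 units


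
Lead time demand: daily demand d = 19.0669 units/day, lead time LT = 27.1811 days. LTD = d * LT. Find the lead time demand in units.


LTD = 19.0669 * 27.1811 = 518.2593

518.2593 units


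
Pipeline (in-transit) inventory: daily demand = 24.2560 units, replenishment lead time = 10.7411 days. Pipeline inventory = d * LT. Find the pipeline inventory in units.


Pipeline = 24.2560 * 10.7411 = 260.5361

260.5361 units


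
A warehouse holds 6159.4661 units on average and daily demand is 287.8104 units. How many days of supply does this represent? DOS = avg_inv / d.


DOS = 6159.4661 / 287.8104 = 21.4011

21.4011 days


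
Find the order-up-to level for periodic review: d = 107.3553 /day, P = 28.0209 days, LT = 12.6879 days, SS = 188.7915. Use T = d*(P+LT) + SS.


P + LT = 40.7088
d*(P+LT) = 107.3553 * 40.7088 = 4370.3054
T = 4370.3054 + 188.7915 = 4559.0969

4559.0969 units


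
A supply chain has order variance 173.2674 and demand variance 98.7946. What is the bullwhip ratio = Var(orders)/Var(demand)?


BW = 173.2674 / 98.7946 = 1.7538

1.7538


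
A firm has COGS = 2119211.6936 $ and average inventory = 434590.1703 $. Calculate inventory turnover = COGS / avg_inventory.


Turnover = 2119211.6936 / 434590.1703 = 4.8763

4.8763


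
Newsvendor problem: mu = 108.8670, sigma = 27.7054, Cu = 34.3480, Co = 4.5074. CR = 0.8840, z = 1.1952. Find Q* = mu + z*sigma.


CR = Cu/(Cu+Co) = 34.3480/(34.3480+4.5074) = 0.8840
z = 1.1952
Q* = 108.8670 + 1.1952 * 27.7054 = 141.9805

141.9805 units


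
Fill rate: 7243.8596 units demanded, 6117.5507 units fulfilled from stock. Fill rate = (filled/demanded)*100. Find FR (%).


FR = 6117.5507 / 7243.8596 * 100 = 84.4515

84.4515%


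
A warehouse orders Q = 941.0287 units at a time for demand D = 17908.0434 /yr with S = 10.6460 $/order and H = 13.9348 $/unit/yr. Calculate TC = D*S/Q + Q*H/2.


Ordering cost = D*S/Q = 202.5964
Holding cost = Q*H/2 = 6556.5234
TC = 202.5964 + 6556.5234 = 6759.1198

6759.1198 $/yr


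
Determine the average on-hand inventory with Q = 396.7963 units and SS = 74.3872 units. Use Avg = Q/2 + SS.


Q/2 = 198.3981
Avg = 198.3981 + 74.3872 = 272.7853

272.7853 units


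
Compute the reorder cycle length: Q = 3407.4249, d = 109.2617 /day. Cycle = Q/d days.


Cycle = 3407.4249 / 109.2617 = 31.1859

31.1859 days


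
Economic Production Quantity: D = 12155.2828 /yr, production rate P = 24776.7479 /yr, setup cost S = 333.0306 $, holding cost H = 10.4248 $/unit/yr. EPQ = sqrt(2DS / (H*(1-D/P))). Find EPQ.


1 - D/P = 1 - 0.4906 = 0.5094
H*(1-D/P) = 5.3105
2DS = 8096162.2481
EPQ = sqrt(1524565.2003) = 1234.7328

1234.7328 units


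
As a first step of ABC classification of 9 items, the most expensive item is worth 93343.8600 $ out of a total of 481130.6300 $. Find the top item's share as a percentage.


Top item = 93343.8600
Total = 481130.6300
Percentage = 93343.8600 / 481130.6300 * 100 = 19.4009

19.4009%


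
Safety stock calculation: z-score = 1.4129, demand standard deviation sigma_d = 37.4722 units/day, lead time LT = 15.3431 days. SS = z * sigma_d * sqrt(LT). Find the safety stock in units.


sqrt(LT) = sqrt(15.3431) = 3.9170
SS = 1.4129 * 37.4722 * 3.9170 = 207.3849

207.3849 units


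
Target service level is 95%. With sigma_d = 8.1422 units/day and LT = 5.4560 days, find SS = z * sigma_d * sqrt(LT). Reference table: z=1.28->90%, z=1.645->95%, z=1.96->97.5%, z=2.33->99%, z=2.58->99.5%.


From the table, SL = 95% corresponds to z = 1.645
sqrt(LT) = sqrt(5.4560) = 2.3358
SS = 1.645 * 8.1422 * 2.3358 = 31.2856

31.2856 units


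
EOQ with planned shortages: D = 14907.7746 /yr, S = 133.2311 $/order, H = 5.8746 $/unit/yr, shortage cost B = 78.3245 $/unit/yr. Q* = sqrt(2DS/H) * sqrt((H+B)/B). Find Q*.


sqrt(2DS/H) = 822.3090
sqrt((H+B)/B) = 1.0368
Q* = 822.3090 * 1.0368 = 852.5895

852.5895 units


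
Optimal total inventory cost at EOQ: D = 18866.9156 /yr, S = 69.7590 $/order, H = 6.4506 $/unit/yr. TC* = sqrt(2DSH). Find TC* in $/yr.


2*D*S*H = 16979748.7975
TC* = sqrt(16979748.7975) = 4120.6491

4120.6491 $/yr


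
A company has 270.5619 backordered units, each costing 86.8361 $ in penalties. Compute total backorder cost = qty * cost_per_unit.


Total = 270.5619 * 86.8361 = 23494.5402

23494.5402 $


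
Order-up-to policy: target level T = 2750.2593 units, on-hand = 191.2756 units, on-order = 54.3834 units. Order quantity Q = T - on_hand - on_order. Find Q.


Inventory position = OH + OO = 191.2756 + 54.3834 = 245.6590
Q = 2750.2593 - 245.6590 = 2504.6003

2504.6003 units


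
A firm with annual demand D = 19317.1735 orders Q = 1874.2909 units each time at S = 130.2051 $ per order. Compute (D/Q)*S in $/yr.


Number of orders = D/Q = 10.3064
Cost = 10.3064 * 130.2051 = 1341.9446

1341.9446 $/yr


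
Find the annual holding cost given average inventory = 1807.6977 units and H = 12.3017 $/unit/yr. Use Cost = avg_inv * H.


Cost = 1807.6977 * 12.3017 = 22237.7548

22237.7548 $/yr


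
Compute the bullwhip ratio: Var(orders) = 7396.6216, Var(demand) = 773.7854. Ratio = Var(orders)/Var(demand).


BW = 7396.6216 / 773.7854 = 9.5590

9.5590


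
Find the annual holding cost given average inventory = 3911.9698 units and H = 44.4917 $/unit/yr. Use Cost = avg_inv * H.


Cost = 3911.9698 * 44.4917 = 174050.1868

174050.1868 $/yr


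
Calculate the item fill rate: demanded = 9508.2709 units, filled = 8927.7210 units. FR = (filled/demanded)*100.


FR = 8927.7210 / 9508.2709 * 100 = 93.8943

93.8943%


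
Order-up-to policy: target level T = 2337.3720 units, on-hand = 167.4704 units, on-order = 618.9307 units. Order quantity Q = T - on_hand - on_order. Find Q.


Inventory position = OH + OO = 167.4704 + 618.9307 = 786.4011
Q = 2337.3720 - 786.4011 = 1550.9709

1550.9709 units


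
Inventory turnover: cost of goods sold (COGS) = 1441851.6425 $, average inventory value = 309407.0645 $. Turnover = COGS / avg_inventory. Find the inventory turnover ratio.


Turnover = 1441851.6425 / 309407.0645 = 4.6600

4.6600


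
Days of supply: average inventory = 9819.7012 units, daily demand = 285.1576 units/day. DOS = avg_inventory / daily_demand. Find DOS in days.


DOS = 9819.7012 / 285.1576 = 34.4360

34.4360 days


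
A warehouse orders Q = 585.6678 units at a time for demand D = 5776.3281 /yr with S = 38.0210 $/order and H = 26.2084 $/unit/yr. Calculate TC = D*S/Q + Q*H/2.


Ordering cost = D*S/Q = 374.9938
Holding cost = Q*H/2 = 7674.7080
TC = 374.9938 + 7674.7080 = 8049.7017

8049.7017 $/yr


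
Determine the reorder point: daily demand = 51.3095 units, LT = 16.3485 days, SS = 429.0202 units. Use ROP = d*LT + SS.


d*LT = 51.3095 * 16.3485 = 838.8334
ROP = 838.8334 + 429.0202 = 1267.8536

1267.8536 units


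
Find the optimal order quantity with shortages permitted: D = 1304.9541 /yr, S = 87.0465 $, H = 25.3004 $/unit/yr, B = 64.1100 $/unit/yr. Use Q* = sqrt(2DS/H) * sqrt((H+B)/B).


sqrt(2DS/H) = 94.7599
sqrt((H+B)/B) = 1.1809
Q* = 94.7599 * 1.1809 = 111.9066

111.9066 units


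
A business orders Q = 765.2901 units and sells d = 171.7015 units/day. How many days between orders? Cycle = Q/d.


Cycle = 765.2901 / 171.7015 = 4.4571

4.4571 days


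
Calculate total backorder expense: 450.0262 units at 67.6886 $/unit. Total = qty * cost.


Total = 450.0262 * 67.6886 = 30461.6434

30461.6434 $


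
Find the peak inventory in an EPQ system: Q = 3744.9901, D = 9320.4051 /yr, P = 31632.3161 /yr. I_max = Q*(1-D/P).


D/P = 0.2946
1 - D/P = 0.7054
I_max = 3744.9901 * 0.7054 = 2641.5355

2641.5355 units


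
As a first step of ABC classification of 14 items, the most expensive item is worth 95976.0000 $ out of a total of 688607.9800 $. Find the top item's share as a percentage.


Top item = 95976.0000
Total = 688607.9800
Percentage = 95976.0000 / 688607.9800 * 100 = 13.9377

13.9377%


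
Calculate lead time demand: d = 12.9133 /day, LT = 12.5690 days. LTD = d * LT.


LTD = 12.9133 * 12.5690 = 162.3073

162.3073 units


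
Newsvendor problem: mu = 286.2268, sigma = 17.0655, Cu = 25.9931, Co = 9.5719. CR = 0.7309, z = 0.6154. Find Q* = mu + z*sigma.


CR = Cu/(Cu+Co) = 25.9931/(25.9931+9.5719) = 0.7309
z = 0.6154
Q* = 286.2268 + 0.6154 * 17.0655 = 296.7289

296.7289 units


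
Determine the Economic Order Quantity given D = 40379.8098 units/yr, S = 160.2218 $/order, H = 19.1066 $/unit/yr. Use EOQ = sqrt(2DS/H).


2*D*S = 2 * 40379.8098 * 160.2218 = 12939451.6196
2*D*S/H = 677224.1853
EOQ = sqrt(677224.1853) = 822.9363

822.9363 units


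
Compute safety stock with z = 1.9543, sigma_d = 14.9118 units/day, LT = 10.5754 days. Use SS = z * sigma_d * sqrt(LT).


sqrt(LT) = sqrt(10.5754) = 3.2520
SS = 1.9543 * 14.9118 * 3.2520 = 94.7697

94.7697 units


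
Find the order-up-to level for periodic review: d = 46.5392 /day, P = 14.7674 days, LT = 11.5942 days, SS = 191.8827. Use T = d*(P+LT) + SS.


P + LT = 26.3616
d*(P+LT) = 46.5392 * 26.3616 = 1226.8478
T = 1226.8478 + 191.8827 = 1418.7305

1418.7305 units


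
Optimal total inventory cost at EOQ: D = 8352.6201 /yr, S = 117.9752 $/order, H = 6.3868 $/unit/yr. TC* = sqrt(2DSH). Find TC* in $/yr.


2*D*S*H = 12587131.3298
TC* = sqrt(12587131.3298) = 3547.8347

3547.8347 $/yr


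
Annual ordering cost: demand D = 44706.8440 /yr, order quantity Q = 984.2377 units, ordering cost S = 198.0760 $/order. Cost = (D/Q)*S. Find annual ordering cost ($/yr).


Number of orders = D/Q = 45.4228
Cost = 45.4228 * 198.0760 = 8997.1689

8997.1689 $/yr


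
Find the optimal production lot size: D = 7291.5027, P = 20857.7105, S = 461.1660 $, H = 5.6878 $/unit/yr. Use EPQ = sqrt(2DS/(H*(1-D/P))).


1 - D/P = 1 - 0.3496 = 0.6504
H*(1-D/P) = 3.6994
2DS = 6725186.2683
EPQ = sqrt(1817892.3867) = 1348.2924

1348.2924 units


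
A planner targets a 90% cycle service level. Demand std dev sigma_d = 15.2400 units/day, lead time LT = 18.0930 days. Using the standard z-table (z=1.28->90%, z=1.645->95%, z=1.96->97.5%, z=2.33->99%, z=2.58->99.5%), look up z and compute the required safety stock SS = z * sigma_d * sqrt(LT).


From the table, SL = 90% corresponds to z = 1.28
sqrt(LT) = sqrt(18.0930) = 4.2536
SS = 1.28 * 15.2400 * 4.2536 = 82.9756

82.9756 units


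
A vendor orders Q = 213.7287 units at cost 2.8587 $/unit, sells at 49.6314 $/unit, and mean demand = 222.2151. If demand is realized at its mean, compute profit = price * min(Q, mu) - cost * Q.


Sales at mu = min(213.7287, 222.2151) = 213.7287
Revenue = 49.6314 * 213.7287 = 10607.6546
Total cost = 2.8587 * 213.7287 = 610.9862
Profit = 10607.6546 - 610.9862 = 9996.6684

9996.6684 $


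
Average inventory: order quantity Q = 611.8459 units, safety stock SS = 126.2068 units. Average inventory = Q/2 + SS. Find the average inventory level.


Q/2 = 305.9230
Avg = 305.9230 + 126.2068 = 432.1298

432.1298 units


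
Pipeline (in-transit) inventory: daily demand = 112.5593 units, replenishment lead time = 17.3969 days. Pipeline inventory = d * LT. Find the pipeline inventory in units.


Pipeline = 112.5593 * 17.3969 = 1958.1829

1958.1829 units


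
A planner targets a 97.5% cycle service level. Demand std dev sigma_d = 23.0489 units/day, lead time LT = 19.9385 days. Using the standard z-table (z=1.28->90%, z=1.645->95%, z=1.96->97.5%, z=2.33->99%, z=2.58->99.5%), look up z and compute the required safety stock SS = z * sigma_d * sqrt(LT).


From the table, SL = 97.5% corresponds to z = 1.96
sqrt(LT) = sqrt(19.9385) = 4.4653
SS = 1.96 * 23.0489 * 4.4653 = 201.7217

201.7217 units


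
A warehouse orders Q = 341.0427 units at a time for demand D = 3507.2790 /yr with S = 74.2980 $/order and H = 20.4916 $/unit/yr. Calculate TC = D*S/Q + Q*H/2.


Ordering cost = D*S/Q = 764.0797
Holding cost = Q*H/2 = 3494.2553
TC = 764.0797 + 3494.2553 = 4258.3350

4258.3350 $/yr


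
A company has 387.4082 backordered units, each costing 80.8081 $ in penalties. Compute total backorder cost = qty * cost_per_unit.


Total = 387.4082 * 80.8081 = 31305.7206

31305.7206 $


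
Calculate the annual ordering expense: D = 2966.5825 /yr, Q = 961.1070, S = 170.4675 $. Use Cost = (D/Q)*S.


Number of orders = D/Q = 3.0866
Cost = 3.0866 * 170.4675 = 526.1702

526.1702 $/yr


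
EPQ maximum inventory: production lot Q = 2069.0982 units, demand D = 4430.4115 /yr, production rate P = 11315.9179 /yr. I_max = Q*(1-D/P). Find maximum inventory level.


D/P = 0.3915
1 - D/P = 0.6085
I_max = 2069.0982 * 0.6085 = 1259.0043

1259.0043 units


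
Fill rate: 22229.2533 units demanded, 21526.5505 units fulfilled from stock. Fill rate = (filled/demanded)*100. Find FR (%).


FR = 21526.5505 / 22229.2533 * 100 = 96.8388

96.8388%


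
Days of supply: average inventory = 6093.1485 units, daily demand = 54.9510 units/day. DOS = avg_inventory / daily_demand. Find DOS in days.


DOS = 6093.1485 / 54.9510 = 110.8833

110.8833 days


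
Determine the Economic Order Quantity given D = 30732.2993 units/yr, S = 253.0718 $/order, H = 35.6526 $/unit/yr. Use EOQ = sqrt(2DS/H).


2*D*S = 2 * 30732.2993 * 253.0718 = 15554956.6040
2*D*S/H = 436292.3491
EOQ = sqrt(436292.3491) = 660.5243

660.5243 units


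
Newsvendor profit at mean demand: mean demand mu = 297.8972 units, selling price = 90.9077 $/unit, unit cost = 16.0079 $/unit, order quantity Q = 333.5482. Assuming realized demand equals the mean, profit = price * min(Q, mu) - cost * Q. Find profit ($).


Sales at mu = min(333.5482, 297.8972) = 297.8972
Revenue = 90.9077 * 297.8972 = 27081.1493
Total cost = 16.0079 * 333.5482 = 5339.4062
Profit = 27081.1493 - 5339.4062 = 21741.7431

21741.7431 $


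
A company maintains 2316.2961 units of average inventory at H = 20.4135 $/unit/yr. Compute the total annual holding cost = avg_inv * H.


Cost = 2316.2961 * 20.4135 = 47283.7104

47283.7104 $/yr


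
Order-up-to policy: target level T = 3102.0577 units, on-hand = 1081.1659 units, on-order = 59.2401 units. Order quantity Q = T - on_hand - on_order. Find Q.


Inventory position = OH + OO = 1081.1659 + 59.2401 = 1140.4060
Q = 3102.0577 - 1140.4060 = 1961.6517

1961.6517 units


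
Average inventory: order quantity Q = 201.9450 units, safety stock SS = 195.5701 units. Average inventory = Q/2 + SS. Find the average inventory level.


Q/2 = 100.9725
Avg = 100.9725 + 195.5701 = 296.5426

296.5426 units


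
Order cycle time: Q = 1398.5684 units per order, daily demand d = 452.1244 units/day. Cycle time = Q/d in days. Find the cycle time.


Cycle = 1398.5684 / 452.1244 = 3.0933

3.0933 days


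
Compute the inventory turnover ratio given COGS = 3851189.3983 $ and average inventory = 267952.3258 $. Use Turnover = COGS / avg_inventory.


Turnover = 3851189.3983 / 267952.3258 = 14.3727

14.3727


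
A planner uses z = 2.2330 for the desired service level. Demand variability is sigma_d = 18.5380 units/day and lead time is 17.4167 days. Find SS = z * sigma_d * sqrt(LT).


sqrt(LT) = sqrt(17.4167) = 4.1733
SS = 2.2330 * 18.5380 * 4.1733 = 172.7566

172.7566 units


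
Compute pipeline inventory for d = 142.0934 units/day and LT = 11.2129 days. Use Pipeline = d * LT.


Pipeline = 142.0934 * 11.2129 = 1593.2791

1593.2791 units


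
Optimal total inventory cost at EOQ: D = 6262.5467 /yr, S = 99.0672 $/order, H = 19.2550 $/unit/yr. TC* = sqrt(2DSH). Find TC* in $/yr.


2*D*S*H = 23892103.3375
TC* = sqrt(23892103.3375) = 4887.9549

4887.9549 $/yr


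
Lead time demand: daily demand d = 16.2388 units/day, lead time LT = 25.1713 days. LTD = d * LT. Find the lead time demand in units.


LTD = 16.2388 * 25.1713 = 408.7517

408.7517 units


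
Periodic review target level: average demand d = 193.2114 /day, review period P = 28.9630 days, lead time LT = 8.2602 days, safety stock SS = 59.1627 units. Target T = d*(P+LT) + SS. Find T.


P + LT = 37.2232
d*(P+LT) = 193.2114 * 37.2232 = 7191.9466
T = 7191.9466 + 59.1627 = 7251.1093

7251.1093 units


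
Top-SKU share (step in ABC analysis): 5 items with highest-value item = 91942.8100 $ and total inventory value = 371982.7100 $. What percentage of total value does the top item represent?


Top item = 91942.8100
Total = 371982.7100
Percentage = 91942.8100 / 371982.7100 * 100 = 24.7170

24.7170%


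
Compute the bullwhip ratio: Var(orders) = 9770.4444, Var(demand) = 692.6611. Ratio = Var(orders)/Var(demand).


BW = 9770.4444 / 692.6611 = 14.1057

14.1057


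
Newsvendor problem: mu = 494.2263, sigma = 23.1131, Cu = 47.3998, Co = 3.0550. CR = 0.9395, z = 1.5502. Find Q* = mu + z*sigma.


CR = Cu/(Cu+Co) = 47.3998/(47.3998+3.0550) = 0.9395
z = 1.5502
Q* = 494.2263 + 1.5502 * 23.1131 = 530.0562

530.0562 units


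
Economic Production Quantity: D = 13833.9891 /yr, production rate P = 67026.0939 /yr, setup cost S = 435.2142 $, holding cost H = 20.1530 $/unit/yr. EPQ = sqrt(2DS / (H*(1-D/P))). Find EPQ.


1 - D/P = 1 - 0.2064 = 0.7936
H*(1-D/P) = 15.9935
2DS = 12041496.9979
EPQ = sqrt(752900.3722) = 867.6983

867.6983 units


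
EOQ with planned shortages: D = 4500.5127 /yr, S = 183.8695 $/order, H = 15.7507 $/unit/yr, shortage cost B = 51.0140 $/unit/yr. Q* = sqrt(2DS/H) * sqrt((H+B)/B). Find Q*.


sqrt(2DS/H) = 324.1536
sqrt((H+B)/B) = 1.1440
Q* = 324.1536 * 1.1440 = 370.8341

370.8341 units


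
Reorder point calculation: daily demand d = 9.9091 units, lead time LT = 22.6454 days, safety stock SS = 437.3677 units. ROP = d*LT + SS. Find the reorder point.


d*LT = 9.9091 * 22.6454 = 224.3955
ROP = 224.3955 + 437.3677 = 661.7632

661.7632 units


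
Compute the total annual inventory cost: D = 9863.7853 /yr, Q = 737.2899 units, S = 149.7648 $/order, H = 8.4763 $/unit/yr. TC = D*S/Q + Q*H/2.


Ordering cost = D*S/Q = 2003.6187
Holding cost = Q*H/2 = 3124.7452
TC = 2003.6187 + 3124.7452 = 5128.3639

5128.3639 $/yr


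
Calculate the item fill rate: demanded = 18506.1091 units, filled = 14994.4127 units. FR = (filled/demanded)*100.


FR = 14994.4127 / 18506.1091 * 100 = 81.0241

81.0241%


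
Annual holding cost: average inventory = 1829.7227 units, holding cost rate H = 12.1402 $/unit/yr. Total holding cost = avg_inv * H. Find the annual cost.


Cost = 1829.7227 * 12.1402 = 22213.1995

22213.1995 $/yr


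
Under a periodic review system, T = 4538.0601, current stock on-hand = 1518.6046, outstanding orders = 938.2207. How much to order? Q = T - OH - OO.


Inventory position = OH + OO = 1518.6046 + 938.2207 = 2456.8253
Q = 4538.0601 - 2456.8253 = 2081.2348

2081.2348 units


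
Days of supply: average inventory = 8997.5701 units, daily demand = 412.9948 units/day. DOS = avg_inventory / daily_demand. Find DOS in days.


DOS = 8997.5701 / 412.9948 = 21.7862

21.7862 days


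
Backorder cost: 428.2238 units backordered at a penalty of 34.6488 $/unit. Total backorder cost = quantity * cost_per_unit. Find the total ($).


Total = 428.2238 * 34.6488 = 14837.4408

14837.4408 $


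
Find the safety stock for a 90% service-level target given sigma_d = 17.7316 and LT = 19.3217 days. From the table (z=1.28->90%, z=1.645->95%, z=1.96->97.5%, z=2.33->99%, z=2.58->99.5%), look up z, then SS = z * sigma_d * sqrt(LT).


From the table, SL = 90% corresponds to z = 1.28
sqrt(LT) = sqrt(19.3217) = 4.3956
SS = 1.28 * 17.7316 * 4.3956 = 99.7655

99.7655 units


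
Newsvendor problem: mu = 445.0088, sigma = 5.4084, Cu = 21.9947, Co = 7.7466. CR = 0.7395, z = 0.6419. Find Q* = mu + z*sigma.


CR = Cu/(Cu+Co) = 21.9947/(21.9947+7.7466) = 0.7395
z = 0.6419
Q* = 445.0088 + 0.6419 * 5.4084 = 448.4805

448.4805 units


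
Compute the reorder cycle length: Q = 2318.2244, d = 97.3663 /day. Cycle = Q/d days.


Cycle = 2318.2244 / 97.3663 = 23.8093

23.8093 days


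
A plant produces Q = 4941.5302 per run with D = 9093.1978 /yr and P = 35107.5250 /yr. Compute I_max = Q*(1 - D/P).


D/P = 0.2590
1 - D/P = 0.7410
I_max = 4941.5302 * 0.7410 = 3661.6248

3661.6248 units


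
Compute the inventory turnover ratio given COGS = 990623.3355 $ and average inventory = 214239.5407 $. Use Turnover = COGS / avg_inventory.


Turnover = 990623.3355 / 214239.5407 = 4.6239

4.6239


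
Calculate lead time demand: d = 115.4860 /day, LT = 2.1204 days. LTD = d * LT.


LTD = 115.4860 * 2.1204 = 244.8765

244.8765 units


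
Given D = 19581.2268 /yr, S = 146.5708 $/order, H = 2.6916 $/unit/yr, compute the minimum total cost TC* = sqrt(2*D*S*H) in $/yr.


2*D*S*H = 15449978.2100
TC* = sqrt(15449978.2100) = 3930.6460

3930.6460 $/yr


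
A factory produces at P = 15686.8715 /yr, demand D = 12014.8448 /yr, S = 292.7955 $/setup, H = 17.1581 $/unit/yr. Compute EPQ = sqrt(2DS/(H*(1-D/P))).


1 - D/P = 1 - 0.7659 = 0.2341
H*(1-D/P) = 4.0164
2DS = 7035784.9813
EPQ = sqrt(1751757.0445) = 1323.5396

1323.5396 units


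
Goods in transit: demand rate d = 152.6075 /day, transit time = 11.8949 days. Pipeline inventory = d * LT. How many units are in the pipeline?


Pipeline = 152.6075 * 11.8949 = 1815.2510

1815.2510 units


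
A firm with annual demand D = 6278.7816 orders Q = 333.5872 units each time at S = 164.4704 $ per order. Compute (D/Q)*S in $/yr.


Number of orders = D/Q = 18.8220
Cost = 18.8220 * 164.4704 = 3095.6635

3095.6635 $/yr


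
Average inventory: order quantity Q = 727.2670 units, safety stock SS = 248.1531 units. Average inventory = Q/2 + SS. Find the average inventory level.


Q/2 = 363.6335
Avg = 363.6335 + 248.1531 = 611.7866

611.7866 units


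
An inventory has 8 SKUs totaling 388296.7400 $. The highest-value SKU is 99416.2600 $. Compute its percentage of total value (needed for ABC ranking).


Top item = 99416.2600
Total = 388296.7400
Percentage = 99416.2600 / 388296.7400 * 100 = 25.6032

25.6032%


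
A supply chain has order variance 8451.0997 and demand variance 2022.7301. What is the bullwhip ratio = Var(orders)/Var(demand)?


BW = 8451.0997 / 2022.7301 = 4.1781

4.1781


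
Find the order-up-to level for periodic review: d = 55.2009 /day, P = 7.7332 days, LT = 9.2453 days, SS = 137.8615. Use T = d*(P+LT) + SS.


P + LT = 16.9785
d*(P+LT) = 55.2009 * 16.9785 = 937.2285
T = 937.2285 + 137.8615 = 1075.0900

1075.0900 units


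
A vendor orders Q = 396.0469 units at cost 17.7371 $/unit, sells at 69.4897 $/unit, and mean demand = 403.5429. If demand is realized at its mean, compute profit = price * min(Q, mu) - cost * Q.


Sales at mu = min(396.0469, 403.5429) = 396.0469
Revenue = 69.4897 * 396.0469 = 27521.1803
Total cost = 17.7371 * 396.0469 = 7024.7235
Profit = 27521.1803 - 7024.7235 = 20496.4568

20496.4568 $


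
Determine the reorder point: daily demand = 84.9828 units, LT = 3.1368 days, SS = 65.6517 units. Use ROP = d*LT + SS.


d*LT = 84.9828 * 3.1368 = 266.5740
ROP = 266.5740 + 65.6517 = 332.2257

332.2257 units


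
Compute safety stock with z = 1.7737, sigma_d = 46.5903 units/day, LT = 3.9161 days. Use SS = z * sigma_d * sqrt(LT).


sqrt(LT) = sqrt(3.9161) = 1.9789
SS = 1.7737 * 46.5903 * 1.9789 = 163.5319

163.5319 units


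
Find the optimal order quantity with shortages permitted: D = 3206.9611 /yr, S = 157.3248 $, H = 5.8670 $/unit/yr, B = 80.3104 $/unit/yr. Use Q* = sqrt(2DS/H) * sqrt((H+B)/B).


sqrt(2DS/H) = 414.7175
sqrt((H+B)/B) = 1.0359
Q* = 414.7175 * 1.0359 = 429.5989

429.5989 units


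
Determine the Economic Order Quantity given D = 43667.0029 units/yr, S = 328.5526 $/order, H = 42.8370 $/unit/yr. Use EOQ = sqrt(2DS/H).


2*D*S = 2 * 43667.0029 * 328.5526 = 28693814.6740
2*D*S/H = 669837.1659
EOQ = sqrt(669837.1659) = 818.4358

818.4358 units


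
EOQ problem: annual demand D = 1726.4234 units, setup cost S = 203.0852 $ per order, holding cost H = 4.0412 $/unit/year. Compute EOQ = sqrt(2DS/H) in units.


2*D*S = 2 * 1726.4234 * 203.0852 = 701222.0829
2*D*S/H = 173518.2824
EOQ = sqrt(173518.2824) = 416.5553

416.5553 units


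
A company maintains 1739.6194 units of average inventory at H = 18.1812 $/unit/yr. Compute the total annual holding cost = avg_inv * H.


Cost = 1739.6194 * 18.1812 = 31628.3682

31628.3682 $/yr


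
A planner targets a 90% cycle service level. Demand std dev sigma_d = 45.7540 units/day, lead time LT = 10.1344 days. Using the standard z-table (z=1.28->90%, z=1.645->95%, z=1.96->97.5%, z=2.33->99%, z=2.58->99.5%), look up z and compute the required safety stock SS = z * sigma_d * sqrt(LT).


From the table, SL = 90% corresponds to z = 1.28
sqrt(LT) = sqrt(10.1344) = 3.1835
SS = 1.28 * 45.7540 * 3.1835 = 186.4396

186.4396 units


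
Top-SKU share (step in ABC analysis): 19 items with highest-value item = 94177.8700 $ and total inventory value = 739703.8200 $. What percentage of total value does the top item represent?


Top item = 94177.8700
Total = 739703.8200
Percentage = 94177.8700 / 739703.8200 * 100 = 12.7318

12.7318%


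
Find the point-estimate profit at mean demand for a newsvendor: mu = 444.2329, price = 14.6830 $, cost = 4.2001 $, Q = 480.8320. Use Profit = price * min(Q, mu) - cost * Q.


Sales at mu = min(480.8320, 444.2329) = 444.2329
Revenue = 14.6830 * 444.2329 = 6522.6717
Total cost = 4.2001 * 480.8320 = 2019.5425
Profit = 6522.6717 - 2019.5425 = 4503.1292

4503.1292 $


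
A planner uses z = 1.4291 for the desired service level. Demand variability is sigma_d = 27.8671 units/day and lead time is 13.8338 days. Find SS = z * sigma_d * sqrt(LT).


sqrt(LT) = sqrt(13.8338) = 3.7194
SS = 1.4291 * 27.8671 * 3.7194 = 148.1239

148.1239 units


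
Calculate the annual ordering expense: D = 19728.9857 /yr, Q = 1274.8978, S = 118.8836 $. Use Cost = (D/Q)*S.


Number of orders = D/Q = 15.4750
Cost = 15.4750 * 118.8836 = 1839.7183

1839.7183 $/yr


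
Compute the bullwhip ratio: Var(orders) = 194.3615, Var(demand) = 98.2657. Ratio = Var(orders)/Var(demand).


BW = 194.3615 / 98.2657 = 1.9779

1.9779


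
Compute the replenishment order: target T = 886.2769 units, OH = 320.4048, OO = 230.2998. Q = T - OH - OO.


Inventory position = OH + OO = 320.4048 + 230.2998 = 550.7046
Q = 886.2769 - 550.7046 = 335.5723

335.5723 units


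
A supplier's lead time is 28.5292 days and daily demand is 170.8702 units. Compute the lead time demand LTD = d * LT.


LTD = 170.8702 * 28.5292 = 4874.7901

4874.7901 units


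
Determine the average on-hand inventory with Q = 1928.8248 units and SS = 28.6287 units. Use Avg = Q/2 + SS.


Q/2 = 964.4124
Avg = 964.4124 + 28.6287 = 993.0411

993.0411 units


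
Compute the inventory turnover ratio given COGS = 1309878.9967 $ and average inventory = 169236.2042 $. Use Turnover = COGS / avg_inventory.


Turnover = 1309878.9967 / 169236.2042 = 7.7399

7.7399


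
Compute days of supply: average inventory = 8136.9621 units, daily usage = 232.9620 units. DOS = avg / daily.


DOS = 8136.9621 / 232.9620 = 34.9283

34.9283 days


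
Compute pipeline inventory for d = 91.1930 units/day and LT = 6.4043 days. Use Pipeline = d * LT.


Pipeline = 91.1930 * 6.4043 = 584.0273

584.0273 units


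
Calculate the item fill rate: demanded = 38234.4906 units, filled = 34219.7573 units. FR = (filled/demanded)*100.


FR = 34219.7573 / 38234.4906 * 100 = 89.4997

89.4997%


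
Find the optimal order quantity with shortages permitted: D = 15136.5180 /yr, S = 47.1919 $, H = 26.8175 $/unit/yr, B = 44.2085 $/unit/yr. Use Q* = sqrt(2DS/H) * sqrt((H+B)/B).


sqrt(2DS/H) = 230.8089
sqrt((H+B)/B) = 1.2675
Q* = 230.8089 * 1.2675 = 292.5556

292.5556 units


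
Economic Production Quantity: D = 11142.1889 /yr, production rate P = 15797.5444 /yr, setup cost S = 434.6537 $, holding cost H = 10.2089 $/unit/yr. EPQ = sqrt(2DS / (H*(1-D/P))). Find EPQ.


1 - D/P = 1 - 0.7053 = 0.2947
H*(1-D/P) = 3.0084
2DS = 9685987.2630
EPQ = sqrt(3219598.2125) = 1794.3239

1794.3239 units


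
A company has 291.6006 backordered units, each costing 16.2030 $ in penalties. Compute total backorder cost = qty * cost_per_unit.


Total = 291.6006 * 16.2030 = 4724.8045

4724.8045 $


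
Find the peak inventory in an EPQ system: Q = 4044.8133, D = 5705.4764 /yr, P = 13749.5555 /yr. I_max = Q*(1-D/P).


D/P = 0.4150
1 - D/P = 0.5850
I_max = 4044.8133 * 0.5850 = 2366.3891

2366.3891 units


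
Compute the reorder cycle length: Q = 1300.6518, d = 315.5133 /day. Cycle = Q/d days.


Cycle = 1300.6518 / 315.5133 = 4.1223

4.1223 days


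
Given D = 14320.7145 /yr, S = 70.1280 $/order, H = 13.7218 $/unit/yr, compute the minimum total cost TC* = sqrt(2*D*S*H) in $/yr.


2*D*S*H = 27561142.7626
TC* = sqrt(27561142.7626) = 5249.8707

5249.8707 $/yr


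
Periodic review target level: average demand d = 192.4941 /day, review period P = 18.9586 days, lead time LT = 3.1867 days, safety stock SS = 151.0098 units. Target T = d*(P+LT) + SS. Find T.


P + LT = 22.1453
d*(P+LT) = 192.4941 * 22.1453 = 4262.8396
T = 4262.8396 + 151.0098 = 4413.8494

4413.8494 units


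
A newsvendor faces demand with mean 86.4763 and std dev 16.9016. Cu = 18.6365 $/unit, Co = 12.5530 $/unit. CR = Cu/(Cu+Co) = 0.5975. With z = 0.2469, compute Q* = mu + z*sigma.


CR = Cu/(Cu+Co) = 18.6365/(18.6365+12.5530) = 0.5975
z = 0.2469
Q* = 86.4763 + 0.2469 * 16.9016 = 90.6493

90.6493 units


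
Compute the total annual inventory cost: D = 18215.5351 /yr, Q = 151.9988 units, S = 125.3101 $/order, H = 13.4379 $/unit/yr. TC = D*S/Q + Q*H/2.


Ordering cost = D*S/Q = 15017.1615
Holding cost = Q*H/2 = 1021.2723
TC = 15017.1615 + 1021.2723 = 16038.4338

16038.4338 $/yr


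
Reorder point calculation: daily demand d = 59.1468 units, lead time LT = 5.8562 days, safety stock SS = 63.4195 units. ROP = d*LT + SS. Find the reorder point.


d*LT = 59.1468 * 5.8562 = 346.3755
ROP = 346.3755 + 63.4195 = 409.7950

409.7950 units


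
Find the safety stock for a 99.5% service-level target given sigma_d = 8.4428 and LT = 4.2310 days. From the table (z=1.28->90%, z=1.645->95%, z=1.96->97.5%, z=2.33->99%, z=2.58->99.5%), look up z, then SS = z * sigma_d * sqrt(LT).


From the table, SL = 99.5% corresponds to z = 2.58
sqrt(LT) = sqrt(4.2310) = 2.0569
SS = 2.58 * 8.4428 * 2.0569 = 44.8051

44.8051 units


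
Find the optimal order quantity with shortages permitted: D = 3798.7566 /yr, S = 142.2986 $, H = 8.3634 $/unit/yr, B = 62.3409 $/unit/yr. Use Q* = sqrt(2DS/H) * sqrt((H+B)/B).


sqrt(2DS/H) = 359.5378
sqrt((H+B)/B) = 1.0650
Q* = 359.5378 * 1.0650 = 382.8961

382.8961 units


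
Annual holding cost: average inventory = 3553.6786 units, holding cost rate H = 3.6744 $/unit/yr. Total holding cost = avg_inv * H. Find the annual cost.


Cost = 3553.6786 * 3.6744 = 13057.6366

13057.6366 $/yr


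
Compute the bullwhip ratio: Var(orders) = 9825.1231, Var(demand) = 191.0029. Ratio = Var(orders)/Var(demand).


BW = 9825.1231 / 191.0029 = 51.4397

51.4397


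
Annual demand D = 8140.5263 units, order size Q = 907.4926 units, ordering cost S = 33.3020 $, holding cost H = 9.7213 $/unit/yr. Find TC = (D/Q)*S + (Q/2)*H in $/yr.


Ordering cost = D*S/Q = 298.7306
Holding cost = Q*H/2 = 4411.0039
TC = 298.7306 + 4411.0039 = 4709.7345

4709.7345 $/yr


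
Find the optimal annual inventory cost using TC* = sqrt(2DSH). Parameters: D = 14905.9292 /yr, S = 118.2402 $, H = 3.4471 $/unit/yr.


2*D*S*H = 12150889.9593
TC* = sqrt(12150889.9593) = 3485.8127

3485.8127 $/yr


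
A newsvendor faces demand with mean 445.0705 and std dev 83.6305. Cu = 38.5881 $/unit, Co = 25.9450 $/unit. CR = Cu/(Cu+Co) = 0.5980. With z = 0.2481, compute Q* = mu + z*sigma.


CR = Cu/(Cu+Co) = 38.5881/(38.5881+25.9450) = 0.5980
z = 0.2481
Q* = 445.0705 + 0.2481 * 83.6305 = 465.8192

465.8192 units


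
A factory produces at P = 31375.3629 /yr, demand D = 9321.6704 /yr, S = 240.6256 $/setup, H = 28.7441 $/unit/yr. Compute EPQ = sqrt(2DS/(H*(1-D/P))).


1 - D/P = 1 - 0.2971 = 0.7029
H*(1-D/P) = 20.2042
2DS = 4486065.0660
EPQ = sqrt(222036.4608) = 471.2074

471.2074 units


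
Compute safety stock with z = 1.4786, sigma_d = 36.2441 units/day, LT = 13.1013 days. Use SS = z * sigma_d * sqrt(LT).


sqrt(LT) = sqrt(13.1013) = 3.6196
SS = 1.4786 * 36.2441 * 3.6196 = 193.9748

193.9748 units


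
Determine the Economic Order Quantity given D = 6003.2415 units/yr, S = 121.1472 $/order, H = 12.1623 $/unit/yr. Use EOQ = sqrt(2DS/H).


2*D*S = 2 * 6003.2415 * 121.1472 = 1454551.7973
2*D*S/H = 119595.1257
EOQ = sqrt(119595.1257) = 345.8253

345.8253 units


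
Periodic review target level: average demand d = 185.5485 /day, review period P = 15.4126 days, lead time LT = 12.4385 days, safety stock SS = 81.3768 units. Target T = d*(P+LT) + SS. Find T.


P + LT = 27.8511
d*(P+LT) = 185.5485 * 27.8511 = 5167.7298
T = 5167.7298 + 81.3768 = 5249.1066

5249.1066 units


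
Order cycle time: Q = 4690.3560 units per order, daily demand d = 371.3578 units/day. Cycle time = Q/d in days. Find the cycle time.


Cycle = 4690.3560 / 371.3578 = 12.6303

12.6303 days


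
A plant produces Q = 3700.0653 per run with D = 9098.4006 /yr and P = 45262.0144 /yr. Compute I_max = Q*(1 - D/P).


D/P = 0.2010
1 - D/P = 0.7990
I_max = 3700.0653 * 0.7990 = 2956.2920

2956.2920 units


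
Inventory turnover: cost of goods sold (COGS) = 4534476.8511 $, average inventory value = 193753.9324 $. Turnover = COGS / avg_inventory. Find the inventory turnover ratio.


Turnover = 4534476.8511 / 193753.9324 = 23.4033

23.4033


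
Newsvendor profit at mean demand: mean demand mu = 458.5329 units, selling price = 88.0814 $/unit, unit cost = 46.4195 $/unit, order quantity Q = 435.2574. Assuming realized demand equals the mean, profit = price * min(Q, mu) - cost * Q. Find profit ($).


Sales at mu = min(435.2574, 458.5329) = 435.2574
Revenue = 88.0814 * 435.2574 = 38338.0812
Total cost = 46.4195 * 435.2574 = 20204.4309
Profit = 38338.0812 - 20204.4309 = 18133.6503

18133.6503 $
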